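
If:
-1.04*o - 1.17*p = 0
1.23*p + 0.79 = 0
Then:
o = 0.72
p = -0.64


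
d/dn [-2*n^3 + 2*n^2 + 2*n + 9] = -6*n^2 + 4*n + 2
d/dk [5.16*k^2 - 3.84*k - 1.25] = 10.32*k - 3.84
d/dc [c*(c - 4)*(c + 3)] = 3*c^2 - 2*c - 12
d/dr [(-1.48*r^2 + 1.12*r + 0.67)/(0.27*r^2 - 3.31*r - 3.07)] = (4.5964*r^2 + 8.7254*r - 1.2207)/(0.0729*r^4 - 1.7874*r^3 + 9.2983*r^2 + 20.3234*r + 9.4249)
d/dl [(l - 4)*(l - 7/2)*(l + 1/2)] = 3*l^2 - 14*l + 41/4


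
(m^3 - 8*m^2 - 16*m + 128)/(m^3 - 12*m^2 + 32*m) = (m + 4)/m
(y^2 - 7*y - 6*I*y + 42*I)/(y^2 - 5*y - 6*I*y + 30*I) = (y - 7)/(y - 5)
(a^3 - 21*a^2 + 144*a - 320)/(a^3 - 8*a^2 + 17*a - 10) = (a^2 - 16*a + 64)/(a^2 - 3*a + 2)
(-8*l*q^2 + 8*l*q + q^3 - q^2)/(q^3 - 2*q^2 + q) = (-8*l + q)/(q - 1)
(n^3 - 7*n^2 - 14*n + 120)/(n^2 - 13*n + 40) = (n^2 - 2*n - 24)/(n - 8)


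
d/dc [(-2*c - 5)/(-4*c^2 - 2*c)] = (-4*c^2 - 20*c - 5)/(2*c^2*(4*c^2 + 4*c + 1))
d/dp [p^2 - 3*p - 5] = 2*p - 3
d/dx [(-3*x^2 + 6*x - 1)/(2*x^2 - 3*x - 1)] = (-3*x^2 + 10*x - 9)/(4*x^4 - 12*x^3 + 5*x^2 + 6*x + 1)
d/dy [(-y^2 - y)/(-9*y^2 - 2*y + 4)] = (-7*y^2 - 8*y - 4)/(81*y^4 + 36*y^3 - 68*y^2 - 16*y + 16)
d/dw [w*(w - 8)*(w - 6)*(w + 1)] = 4*w^3 - 39*w^2 + 68*w + 48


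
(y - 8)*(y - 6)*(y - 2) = y^3 - 16*y^2 + 76*y - 96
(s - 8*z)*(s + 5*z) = s^2 - 3*s*z - 40*z^2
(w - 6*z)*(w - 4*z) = w^2 - 10*w*z + 24*z^2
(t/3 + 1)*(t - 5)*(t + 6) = t^3/3 + 4*t^2/3 - 9*t - 30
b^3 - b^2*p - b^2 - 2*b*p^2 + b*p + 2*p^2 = (b - 1)*(b - 2*p)*(b + p)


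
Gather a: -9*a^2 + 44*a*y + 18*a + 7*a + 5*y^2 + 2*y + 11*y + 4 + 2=-9*a^2 + a*(44*y + 25) + 5*y^2 + 13*y + 6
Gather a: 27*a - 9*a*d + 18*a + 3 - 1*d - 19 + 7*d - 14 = a*(45 - 9*d) + 6*d - 30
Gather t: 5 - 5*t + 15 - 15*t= 20 - 20*t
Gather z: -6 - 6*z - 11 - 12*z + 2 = -18*z - 15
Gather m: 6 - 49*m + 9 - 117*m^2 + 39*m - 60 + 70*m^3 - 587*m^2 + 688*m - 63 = 70*m^3 - 704*m^2 + 678*m - 108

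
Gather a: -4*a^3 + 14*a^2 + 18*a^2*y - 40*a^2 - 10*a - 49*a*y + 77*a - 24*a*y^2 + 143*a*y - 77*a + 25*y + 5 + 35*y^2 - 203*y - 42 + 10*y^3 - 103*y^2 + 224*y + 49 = -4*a^3 + a^2*(18*y - 26) + a*(-24*y^2 + 94*y - 10) + 10*y^3 - 68*y^2 + 46*y + 12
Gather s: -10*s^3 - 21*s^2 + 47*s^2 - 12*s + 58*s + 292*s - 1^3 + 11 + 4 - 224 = -10*s^3 + 26*s^2 + 338*s - 210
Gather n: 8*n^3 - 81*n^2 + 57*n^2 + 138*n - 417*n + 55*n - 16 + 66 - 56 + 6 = 8*n^3 - 24*n^2 - 224*n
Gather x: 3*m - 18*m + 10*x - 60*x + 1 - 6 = -15*m - 50*x - 5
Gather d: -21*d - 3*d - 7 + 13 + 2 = 8 - 24*d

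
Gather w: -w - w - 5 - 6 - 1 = -2*w - 12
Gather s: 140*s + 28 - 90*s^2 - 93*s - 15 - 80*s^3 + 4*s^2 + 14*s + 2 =-80*s^3 - 86*s^2 + 61*s + 15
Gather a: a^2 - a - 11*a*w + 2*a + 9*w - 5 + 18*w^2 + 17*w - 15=a^2 + a*(1 - 11*w) + 18*w^2 + 26*w - 20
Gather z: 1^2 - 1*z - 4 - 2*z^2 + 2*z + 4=-2*z^2 + z + 1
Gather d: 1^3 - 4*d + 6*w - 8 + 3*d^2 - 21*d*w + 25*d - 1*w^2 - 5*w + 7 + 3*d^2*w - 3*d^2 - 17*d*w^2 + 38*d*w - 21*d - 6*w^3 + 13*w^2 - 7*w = 3*d^2*w + d*(-17*w^2 + 17*w) - 6*w^3 + 12*w^2 - 6*w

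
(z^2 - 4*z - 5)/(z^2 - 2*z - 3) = (z - 5)/(z - 3)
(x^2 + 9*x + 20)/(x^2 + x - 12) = (x + 5)/(x - 3)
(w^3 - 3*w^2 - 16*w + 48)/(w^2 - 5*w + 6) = (w^2 - 16)/(w - 2)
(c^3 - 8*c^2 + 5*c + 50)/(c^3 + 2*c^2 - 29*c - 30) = (c^2 - 3*c - 10)/(c^2 + 7*c + 6)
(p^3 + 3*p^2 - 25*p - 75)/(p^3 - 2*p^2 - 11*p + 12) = (p^2 - 25)/(p^2 - 5*p + 4)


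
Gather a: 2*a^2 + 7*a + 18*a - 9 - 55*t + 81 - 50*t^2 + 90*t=2*a^2 + 25*a - 50*t^2 + 35*t + 72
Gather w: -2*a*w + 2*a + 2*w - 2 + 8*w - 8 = 2*a + w*(10 - 2*a) - 10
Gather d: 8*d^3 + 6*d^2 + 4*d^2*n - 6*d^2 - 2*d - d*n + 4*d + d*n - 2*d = 8*d^3 + 4*d^2*n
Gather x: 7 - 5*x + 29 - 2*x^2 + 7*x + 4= -2*x^2 + 2*x + 40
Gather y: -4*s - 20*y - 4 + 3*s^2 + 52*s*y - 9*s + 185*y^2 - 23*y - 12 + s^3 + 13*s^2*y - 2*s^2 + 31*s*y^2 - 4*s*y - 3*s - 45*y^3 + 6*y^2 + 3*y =s^3 + s^2 - 16*s - 45*y^3 + y^2*(31*s + 191) + y*(13*s^2 + 48*s - 40) - 16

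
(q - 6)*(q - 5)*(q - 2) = q^3 - 13*q^2 + 52*q - 60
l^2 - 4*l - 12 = (l - 6)*(l + 2)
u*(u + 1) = u^2 + u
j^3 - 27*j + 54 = (j - 3)^2*(j + 6)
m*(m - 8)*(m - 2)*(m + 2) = m^4 - 8*m^3 - 4*m^2 + 32*m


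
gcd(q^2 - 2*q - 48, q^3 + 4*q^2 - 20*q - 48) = q + 6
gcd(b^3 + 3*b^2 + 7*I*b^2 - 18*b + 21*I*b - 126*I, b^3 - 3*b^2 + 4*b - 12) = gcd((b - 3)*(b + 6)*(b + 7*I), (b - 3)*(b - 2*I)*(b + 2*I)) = b - 3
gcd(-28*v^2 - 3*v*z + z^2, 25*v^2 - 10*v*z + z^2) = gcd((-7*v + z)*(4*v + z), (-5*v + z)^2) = 1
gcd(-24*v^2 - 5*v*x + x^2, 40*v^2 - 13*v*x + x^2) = -8*v + x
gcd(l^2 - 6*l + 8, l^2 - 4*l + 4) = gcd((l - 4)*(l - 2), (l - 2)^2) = l - 2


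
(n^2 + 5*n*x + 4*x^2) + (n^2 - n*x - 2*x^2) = 2*n^2 + 4*n*x + 2*x^2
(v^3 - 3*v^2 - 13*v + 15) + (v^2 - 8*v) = v^3 - 2*v^2 - 21*v + 15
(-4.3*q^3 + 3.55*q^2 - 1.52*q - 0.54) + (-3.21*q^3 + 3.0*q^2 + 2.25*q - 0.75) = -7.51*q^3 + 6.55*q^2 + 0.73*q - 1.29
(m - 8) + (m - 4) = 2*m - 12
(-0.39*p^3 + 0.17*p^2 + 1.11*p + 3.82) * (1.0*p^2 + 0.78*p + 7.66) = -0.39*p^5 - 0.1342*p^4 - 1.7448*p^3 + 5.988*p^2 + 11.4822*p + 29.2612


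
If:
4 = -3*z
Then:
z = -4/3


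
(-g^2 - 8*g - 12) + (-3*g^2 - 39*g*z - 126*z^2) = -4*g^2 - 39*g*z - 8*g - 126*z^2 - 12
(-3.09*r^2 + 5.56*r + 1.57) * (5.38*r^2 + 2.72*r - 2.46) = -16.6242*r^4 + 21.508*r^3 + 31.1712*r^2 - 9.4072*r - 3.8622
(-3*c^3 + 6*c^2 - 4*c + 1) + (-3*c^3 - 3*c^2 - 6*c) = -6*c^3 + 3*c^2 - 10*c + 1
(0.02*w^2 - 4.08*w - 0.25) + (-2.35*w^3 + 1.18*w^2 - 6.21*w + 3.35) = -2.35*w^3 + 1.2*w^2 - 10.29*w + 3.1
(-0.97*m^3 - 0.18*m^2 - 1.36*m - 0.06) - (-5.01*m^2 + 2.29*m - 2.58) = -0.97*m^3 + 4.83*m^2 - 3.65*m + 2.52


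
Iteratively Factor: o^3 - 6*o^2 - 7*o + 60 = (o - 5)*(o^2 - o - 12) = (o - 5)*(o + 3)*(o - 4)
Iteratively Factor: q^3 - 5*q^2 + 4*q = (q)*(q^2 - 5*q + 4) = q*(q - 1)*(q - 4)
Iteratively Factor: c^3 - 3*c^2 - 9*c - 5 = (c - 5)*(c^2 + 2*c + 1) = (c - 5)*(c + 1)*(c + 1)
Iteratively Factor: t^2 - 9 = (t + 3)*(t - 3)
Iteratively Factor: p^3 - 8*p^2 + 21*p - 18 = (p - 3)*(p^2 - 5*p + 6) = (p - 3)*(p - 2)*(p - 3)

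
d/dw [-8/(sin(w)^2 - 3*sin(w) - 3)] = 8*(2*sin(w) - 3)*cos(w)/(3*sin(w) + cos(w)^2 + 2)^2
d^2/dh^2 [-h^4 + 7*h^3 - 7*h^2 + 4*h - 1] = -12*h^2 + 42*h - 14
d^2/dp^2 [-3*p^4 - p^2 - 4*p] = -36*p^2 - 2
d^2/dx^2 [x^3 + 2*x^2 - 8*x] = 6*x + 4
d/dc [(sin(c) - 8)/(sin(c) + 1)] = 9*cos(c)/(sin(c) + 1)^2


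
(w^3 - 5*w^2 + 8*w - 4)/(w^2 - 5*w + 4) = (w^2 - 4*w + 4)/(w - 4)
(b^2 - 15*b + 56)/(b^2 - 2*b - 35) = (b - 8)/(b + 5)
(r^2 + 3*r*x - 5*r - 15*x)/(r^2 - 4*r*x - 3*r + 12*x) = (r^2 + 3*r*x - 5*r - 15*x)/(r^2 - 4*r*x - 3*r + 12*x)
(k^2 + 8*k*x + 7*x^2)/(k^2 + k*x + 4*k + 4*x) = (k + 7*x)/(k + 4)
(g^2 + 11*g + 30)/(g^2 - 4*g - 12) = (g^2 + 11*g + 30)/(g^2 - 4*g - 12)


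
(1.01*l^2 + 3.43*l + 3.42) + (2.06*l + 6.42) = 1.01*l^2 + 5.49*l + 9.84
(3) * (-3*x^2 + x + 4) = -9*x^2 + 3*x + 12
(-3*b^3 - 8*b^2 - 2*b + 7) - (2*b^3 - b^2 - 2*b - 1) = -5*b^3 - 7*b^2 + 8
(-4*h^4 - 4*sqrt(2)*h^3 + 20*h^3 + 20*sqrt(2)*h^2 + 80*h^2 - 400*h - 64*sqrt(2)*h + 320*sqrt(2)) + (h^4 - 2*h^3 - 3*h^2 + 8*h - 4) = -3*h^4 - 4*sqrt(2)*h^3 + 18*h^3 + 20*sqrt(2)*h^2 + 77*h^2 - 392*h - 64*sqrt(2)*h - 4 + 320*sqrt(2)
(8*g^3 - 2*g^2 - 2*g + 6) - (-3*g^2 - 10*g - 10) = 8*g^3 + g^2 + 8*g + 16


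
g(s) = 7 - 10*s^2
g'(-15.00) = 300.00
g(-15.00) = -2243.00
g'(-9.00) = 180.00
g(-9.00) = -803.00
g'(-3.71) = 74.20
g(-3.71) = -130.64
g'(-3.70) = 74.00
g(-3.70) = -129.90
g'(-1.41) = 28.20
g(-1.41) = -12.88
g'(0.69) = -13.80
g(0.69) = 2.24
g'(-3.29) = 65.80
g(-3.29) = -101.24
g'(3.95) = -79.00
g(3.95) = -149.02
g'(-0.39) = 7.80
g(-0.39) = 5.48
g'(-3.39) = 67.80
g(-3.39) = -107.92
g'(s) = -20*s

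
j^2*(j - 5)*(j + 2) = j^4 - 3*j^3 - 10*j^2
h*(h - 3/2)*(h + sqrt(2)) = h^3 - 3*h^2/2 + sqrt(2)*h^2 - 3*sqrt(2)*h/2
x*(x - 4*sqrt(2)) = x^2 - 4*sqrt(2)*x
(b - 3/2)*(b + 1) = b^2 - b/2 - 3/2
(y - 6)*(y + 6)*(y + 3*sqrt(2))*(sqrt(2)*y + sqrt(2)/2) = sqrt(2)*y^4 + sqrt(2)*y^3/2 + 6*y^3 - 36*sqrt(2)*y^2 + 3*y^2 - 216*y - 18*sqrt(2)*y - 108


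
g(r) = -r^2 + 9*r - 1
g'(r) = 9 - 2*r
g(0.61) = 4.12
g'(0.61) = 7.78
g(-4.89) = -68.92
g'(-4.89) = 18.78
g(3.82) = 18.79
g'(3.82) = 1.36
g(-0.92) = -10.13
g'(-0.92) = 10.84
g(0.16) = 0.41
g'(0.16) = 8.68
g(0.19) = 0.67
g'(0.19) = 8.62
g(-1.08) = -11.89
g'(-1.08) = 11.16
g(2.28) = 14.32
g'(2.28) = 4.44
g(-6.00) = -91.00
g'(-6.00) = 21.00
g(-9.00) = -163.00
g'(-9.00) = 27.00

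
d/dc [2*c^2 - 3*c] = 4*c - 3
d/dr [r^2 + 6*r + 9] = 2*r + 6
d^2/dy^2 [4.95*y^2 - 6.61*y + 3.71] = 9.90000000000000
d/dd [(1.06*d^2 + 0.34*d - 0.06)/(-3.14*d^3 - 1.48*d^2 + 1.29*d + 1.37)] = (3.3284*d^4 + 2.1352*d^3 + 1.3054*d^2 + 2.7268*d + 0.5432)/(9.8596*d^6 + 9.2944*d^5 - 5.9108*d^4 - 12.422*d^3 - 2.3911*d^2 + 3.5346*d + 1.8769)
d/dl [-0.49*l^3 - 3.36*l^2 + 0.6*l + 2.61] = -1.47*l^2 - 6.72*l + 0.6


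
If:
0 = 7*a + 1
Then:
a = -1/7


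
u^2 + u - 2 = (u - 1)*(u + 2)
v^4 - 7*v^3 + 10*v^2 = v^2*(v - 5)*(v - 2)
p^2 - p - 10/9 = (p - 5/3)*(p + 2/3)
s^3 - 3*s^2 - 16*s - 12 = (s - 6)*(s + 1)*(s + 2)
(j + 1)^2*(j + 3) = j^3 + 5*j^2 + 7*j + 3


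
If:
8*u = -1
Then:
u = -1/8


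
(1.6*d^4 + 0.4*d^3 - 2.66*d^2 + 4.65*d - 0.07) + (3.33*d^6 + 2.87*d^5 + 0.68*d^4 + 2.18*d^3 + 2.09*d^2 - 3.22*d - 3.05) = 3.33*d^6 + 2.87*d^5 + 2.28*d^4 + 2.58*d^3 - 0.57*d^2 + 1.43*d - 3.12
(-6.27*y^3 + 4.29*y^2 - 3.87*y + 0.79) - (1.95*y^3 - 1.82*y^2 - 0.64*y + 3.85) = -8.22*y^3 + 6.11*y^2 - 3.23*y - 3.06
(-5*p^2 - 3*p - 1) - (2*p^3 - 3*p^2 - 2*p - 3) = -2*p^3 - 2*p^2 - p + 2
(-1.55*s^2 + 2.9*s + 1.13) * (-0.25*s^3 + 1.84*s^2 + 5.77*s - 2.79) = 0.3875*s^5 - 3.577*s^4 - 3.89*s^3 + 23.1367*s^2 - 1.5709*s - 3.1527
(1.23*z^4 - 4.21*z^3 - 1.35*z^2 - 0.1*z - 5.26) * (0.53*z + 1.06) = 0.6519*z^5 - 0.9275*z^4 - 5.1781*z^3 - 1.484*z^2 - 2.8938*z - 5.5756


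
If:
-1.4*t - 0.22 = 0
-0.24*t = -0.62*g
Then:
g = -0.06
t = -0.16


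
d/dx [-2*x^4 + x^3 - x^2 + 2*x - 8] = -8*x^3 + 3*x^2 - 2*x + 2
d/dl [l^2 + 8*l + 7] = 2*l + 8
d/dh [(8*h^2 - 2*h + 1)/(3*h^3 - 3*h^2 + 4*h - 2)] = h*(-24*h^3 + 12*h^2 + 17*h - 26)/(9*h^6 - 18*h^5 + 33*h^4 - 36*h^3 + 28*h^2 - 16*h + 4)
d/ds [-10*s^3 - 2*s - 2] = -30*s^2 - 2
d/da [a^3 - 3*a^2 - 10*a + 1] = 3*a^2 - 6*a - 10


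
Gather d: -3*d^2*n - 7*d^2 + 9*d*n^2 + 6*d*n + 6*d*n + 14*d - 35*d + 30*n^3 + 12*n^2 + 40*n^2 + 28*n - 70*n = d^2*(-3*n - 7) + d*(9*n^2 + 12*n - 21) + 30*n^3 + 52*n^2 - 42*n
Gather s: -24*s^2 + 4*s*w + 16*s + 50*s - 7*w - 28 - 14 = -24*s^2 + s*(4*w + 66) - 7*w - 42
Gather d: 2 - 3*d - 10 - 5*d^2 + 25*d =-5*d^2 + 22*d - 8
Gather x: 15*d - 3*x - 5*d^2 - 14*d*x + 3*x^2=-5*d^2 + 15*d + 3*x^2 + x*(-14*d - 3)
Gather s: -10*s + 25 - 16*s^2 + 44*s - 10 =-16*s^2 + 34*s + 15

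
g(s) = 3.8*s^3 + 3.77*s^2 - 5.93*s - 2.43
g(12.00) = 7035.69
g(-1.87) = -3.01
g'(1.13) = 17.15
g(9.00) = 3019.77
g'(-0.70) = -5.62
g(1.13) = 1.17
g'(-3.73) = 124.55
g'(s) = 11.4*s^2 + 7.54*s - 5.93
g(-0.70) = 2.26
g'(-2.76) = 60.10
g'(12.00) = 1726.15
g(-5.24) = -414.58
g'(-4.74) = 214.46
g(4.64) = 430.83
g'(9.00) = 985.33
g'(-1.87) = 19.83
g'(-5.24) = 267.58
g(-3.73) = -125.06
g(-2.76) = -37.24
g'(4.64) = 274.49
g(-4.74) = -294.31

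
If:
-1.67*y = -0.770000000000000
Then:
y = 0.46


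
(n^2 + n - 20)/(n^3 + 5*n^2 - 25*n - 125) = (n - 4)/(n^2 - 25)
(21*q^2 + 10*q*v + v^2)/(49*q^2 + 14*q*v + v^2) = (3*q + v)/(7*q + v)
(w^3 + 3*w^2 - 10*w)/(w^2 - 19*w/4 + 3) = 4*w*(w^2 + 3*w - 10)/(4*w^2 - 19*w + 12)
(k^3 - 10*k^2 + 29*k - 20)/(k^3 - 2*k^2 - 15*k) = (k^2 - 5*k + 4)/(k*(k + 3))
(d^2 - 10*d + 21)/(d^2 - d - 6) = (d - 7)/(d + 2)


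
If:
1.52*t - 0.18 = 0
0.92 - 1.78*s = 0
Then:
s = 0.52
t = 0.12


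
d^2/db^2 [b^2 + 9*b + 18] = 2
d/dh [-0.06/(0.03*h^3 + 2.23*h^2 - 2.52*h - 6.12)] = (0.0054*h^2 + 0.2676*h - 0.1512)/(0.03*h^3 + 2.23*h^2 - 2.52*h - 6.12)^2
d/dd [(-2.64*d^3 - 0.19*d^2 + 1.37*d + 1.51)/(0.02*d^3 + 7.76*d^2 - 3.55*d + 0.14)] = (-20.4826*d^4 + 18.6892*d^3 - 11.1561*d^2 - 23.4884*d + 5.5523)/(0.0004*d^6 + 0.3104*d^5 + 60.0756*d^4 - 55.0904*d^3 + 14.7753*d^2 - 0.994*d + 0.0196)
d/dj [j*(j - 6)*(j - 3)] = 3*j^2 - 18*j + 18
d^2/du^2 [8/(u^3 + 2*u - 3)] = 16*(-3*u*(u^3 + 2*u - 3) + (3*u^2 + 2)^2)/(u^3 + 2*u - 3)^3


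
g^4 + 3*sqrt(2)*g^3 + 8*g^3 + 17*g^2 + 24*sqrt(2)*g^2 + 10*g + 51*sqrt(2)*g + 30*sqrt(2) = (g + 1)*(g + 2)*(g + 5)*(g + 3*sqrt(2))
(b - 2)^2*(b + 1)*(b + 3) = b^4 - 9*b^2 + 4*b + 12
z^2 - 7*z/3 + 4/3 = (z - 4/3)*(z - 1)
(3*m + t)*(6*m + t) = 18*m^2 + 9*m*t + t^2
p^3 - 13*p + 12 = (p - 3)*(p - 1)*(p + 4)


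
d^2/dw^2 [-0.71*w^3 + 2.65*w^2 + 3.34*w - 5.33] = 5.3 - 4.26*w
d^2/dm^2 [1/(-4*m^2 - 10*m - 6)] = (4*m^2 + 10*m - (4*m + 5)^2 + 6)/(2*m^2 + 5*m + 3)^3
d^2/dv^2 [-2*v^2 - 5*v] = -4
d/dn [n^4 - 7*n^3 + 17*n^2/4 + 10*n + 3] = 4*n^3 - 21*n^2 + 17*n/2 + 10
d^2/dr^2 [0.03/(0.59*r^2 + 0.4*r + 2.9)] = (-0.020886*r^2 - 0.01416*r + 0.03*(1.18*r + 0.4)*(2.36*r + 0.8) - 0.10266)/(0.59*r^2 + 0.4*r + 2.9)^3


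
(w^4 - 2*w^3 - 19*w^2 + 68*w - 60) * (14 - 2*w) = -2*w^5 + 18*w^4 + 10*w^3 - 402*w^2 + 1072*w - 840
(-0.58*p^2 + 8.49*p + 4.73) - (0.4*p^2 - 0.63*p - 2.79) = -0.98*p^2 + 9.12*p + 7.52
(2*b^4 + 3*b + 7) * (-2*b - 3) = -4*b^5 - 6*b^4 - 6*b^2 - 23*b - 21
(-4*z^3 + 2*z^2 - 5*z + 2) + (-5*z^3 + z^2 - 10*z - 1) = -9*z^3 + 3*z^2 - 15*z + 1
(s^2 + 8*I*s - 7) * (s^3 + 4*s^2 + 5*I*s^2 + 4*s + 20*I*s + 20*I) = s^5 + 4*s^4 + 13*I*s^4 - 43*s^3 + 52*I*s^3 - 188*s^2 + 17*I*s^2 - 188*s - 140*I*s - 140*I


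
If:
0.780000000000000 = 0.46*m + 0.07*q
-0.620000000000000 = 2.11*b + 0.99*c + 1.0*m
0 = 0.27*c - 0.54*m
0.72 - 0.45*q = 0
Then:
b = -2.34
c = 2.90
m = 1.45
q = 1.60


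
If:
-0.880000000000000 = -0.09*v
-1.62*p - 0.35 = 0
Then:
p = -0.22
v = 9.78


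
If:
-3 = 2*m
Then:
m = -3/2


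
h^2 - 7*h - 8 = (h - 8)*(h + 1)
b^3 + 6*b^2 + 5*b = b*(b + 1)*(b + 5)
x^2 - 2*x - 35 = (x - 7)*(x + 5)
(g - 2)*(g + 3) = g^2 + g - 6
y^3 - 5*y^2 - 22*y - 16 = (y - 8)*(y + 1)*(y + 2)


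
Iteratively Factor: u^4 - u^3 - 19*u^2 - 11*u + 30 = (u - 5)*(u^3 + 4*u^2 + u - 6) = (u - 5)*(u + 3)*(u^2 + u - 2) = (u - 5)*(u + 2)*(u + 3)*(u - 1)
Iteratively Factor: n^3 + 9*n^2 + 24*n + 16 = (n + 1)*(n^2 + 8*n + 16) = (n + 1)*(n + 4)*(n + 4)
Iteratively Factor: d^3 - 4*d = (d - 2)*(d^2 + 2*d) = d*(d - 2)*(d + 2)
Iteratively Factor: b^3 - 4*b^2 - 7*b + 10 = (b - 1)*(b^2 - 3*b - 10) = (b - 1)*(b + 2)*(b - 5)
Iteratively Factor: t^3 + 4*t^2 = (t)*(t^2 + 4*t) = t*(t + 4)*(t)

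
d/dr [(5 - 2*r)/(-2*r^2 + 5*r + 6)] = (-4*r^2 + 20*r - 37)/(4*r^4 - 20*r^3 + r^2 + 60*r + 36)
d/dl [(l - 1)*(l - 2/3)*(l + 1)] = 3*l^2 - 4*l/3 - 1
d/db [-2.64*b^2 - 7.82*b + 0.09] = -5.28*b - 7.82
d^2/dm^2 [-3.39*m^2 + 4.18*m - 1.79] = -6.78000000000000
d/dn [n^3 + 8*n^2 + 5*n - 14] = 3*n^2 + 16*n + 5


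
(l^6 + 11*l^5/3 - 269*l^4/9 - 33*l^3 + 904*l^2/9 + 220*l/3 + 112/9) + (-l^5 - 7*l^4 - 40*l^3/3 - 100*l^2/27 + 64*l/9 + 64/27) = l^6 + 8*l^5/3 - 332*l^4/9 - 139*l^3/3 + 2612*l^2/27 + 724*l/9 + 400/27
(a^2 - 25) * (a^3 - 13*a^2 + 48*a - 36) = a^5 - 13*a^4 + 23*a^3 + 289*a^2 - 1200*a + 900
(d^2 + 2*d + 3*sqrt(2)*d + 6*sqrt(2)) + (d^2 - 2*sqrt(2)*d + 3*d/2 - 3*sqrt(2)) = 2*d^2 + sqrt(2)*d + 7*d/2 + 3*sqrt(2)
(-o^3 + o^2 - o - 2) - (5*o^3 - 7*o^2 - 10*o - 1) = -6*o^3 + 8*o^2 + 9*o - 1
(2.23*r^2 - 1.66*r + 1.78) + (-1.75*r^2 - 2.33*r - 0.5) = 0.48*r^2 - 3.99*r + 1.28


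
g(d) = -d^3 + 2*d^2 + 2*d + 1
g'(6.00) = -82.00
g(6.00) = -131.00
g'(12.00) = -382.00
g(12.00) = -1415.00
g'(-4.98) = -92.32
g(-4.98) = 164.15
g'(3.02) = -13.28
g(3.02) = -2.26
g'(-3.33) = -44.59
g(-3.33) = 53.44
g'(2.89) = -11.50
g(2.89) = -0.65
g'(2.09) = -2.74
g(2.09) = 4.79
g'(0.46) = 3.21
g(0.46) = 2.25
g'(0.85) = 3.23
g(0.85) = 3.53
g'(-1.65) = -12.77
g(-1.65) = 7.64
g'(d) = -3*d^2 + 4*d + 2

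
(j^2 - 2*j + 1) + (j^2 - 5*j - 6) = 2*j^2 - 7*j - 5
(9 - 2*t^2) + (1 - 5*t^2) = 10 - 7*t^2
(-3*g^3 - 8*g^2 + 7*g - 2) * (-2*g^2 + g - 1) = 6*g^5 + 13*g^4 - 19*g^3 + 19*g^2 - 9*g + 2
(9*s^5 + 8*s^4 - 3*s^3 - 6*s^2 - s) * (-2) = -18*s^5 - 16*s^4 + 6*s^3 + 12*s^2 + 2*s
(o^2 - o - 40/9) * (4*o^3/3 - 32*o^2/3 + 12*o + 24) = 4*o^5/3 - 12*o^4 + 452*o^3/27 + 1604*o^2/27 - 232*o/3 - 320/3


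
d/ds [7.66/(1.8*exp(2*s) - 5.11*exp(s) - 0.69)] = (39.1426 - 27.576*exp(s))*exp(s)/(-1.8*exp(2*s) + 5.11*exp(s) + 0.69)^2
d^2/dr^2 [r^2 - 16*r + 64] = 2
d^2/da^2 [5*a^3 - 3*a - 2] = 30*a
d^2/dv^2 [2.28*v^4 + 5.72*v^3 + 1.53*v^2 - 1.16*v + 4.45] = 27.36*v^2 + 34.32*v + 3.06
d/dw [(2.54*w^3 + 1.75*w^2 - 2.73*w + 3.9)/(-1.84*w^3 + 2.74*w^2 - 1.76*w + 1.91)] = (10.1796*w^4 - 18.9872*w^3 + 40.4824*w^2 - 14.687*w + 1.6497)/(3.3856*w^6 - 10.0832*w^5 + 13.9844*w^4 - 16.6736*w^3 + 13.5644*w^2 - 6.7232*w + 3.6481)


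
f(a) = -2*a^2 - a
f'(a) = -4*a - 1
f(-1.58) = -3.41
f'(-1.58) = 5.32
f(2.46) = -14.56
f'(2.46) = -10.84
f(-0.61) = -0.13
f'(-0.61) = 1.44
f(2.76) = -18.00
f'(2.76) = -12.04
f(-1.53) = -3.15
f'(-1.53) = 5.12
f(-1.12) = -1.39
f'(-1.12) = 3.48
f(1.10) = -3.52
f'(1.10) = -5.40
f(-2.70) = -11.88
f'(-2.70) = 9.80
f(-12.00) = -276.00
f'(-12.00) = 47.00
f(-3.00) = -15.00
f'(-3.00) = 11.00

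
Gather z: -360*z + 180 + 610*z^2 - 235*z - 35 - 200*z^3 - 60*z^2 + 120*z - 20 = -200*z^3 + 550*z^2 - 475*z + 125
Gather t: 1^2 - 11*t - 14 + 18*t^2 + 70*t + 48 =18*t^2 + 59*t + 35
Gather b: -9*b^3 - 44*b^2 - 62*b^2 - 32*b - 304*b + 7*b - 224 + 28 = -9*b^3 - 106*b^2 - 329*b - 196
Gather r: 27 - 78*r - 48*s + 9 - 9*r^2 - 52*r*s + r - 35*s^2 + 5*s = -9*r^2 + r*(-52*s - 77) - 35*s^2 - 43*s + 36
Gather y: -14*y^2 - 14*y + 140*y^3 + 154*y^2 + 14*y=140*y^3 + 140*y^2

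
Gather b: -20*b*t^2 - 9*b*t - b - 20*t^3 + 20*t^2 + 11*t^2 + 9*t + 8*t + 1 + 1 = b*(-20*t^2 - 9*t - 1) - 20*t^3 + 31*t^2 + 17*t + 2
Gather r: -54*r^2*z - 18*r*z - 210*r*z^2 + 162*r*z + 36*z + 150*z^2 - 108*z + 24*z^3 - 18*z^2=-54*r^2*z + r*(-210*z^2 + 144*z) + 24*z^3 + 132*z^2 - 72*z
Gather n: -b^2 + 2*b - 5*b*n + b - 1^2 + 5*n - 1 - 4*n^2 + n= -b^2 + 3*b - 4*n^2 + n*(6 - 5*b) - 2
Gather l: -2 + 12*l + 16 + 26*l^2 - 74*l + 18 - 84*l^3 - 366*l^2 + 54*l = -84*l^3 - 340*l^2 - 8*l + 32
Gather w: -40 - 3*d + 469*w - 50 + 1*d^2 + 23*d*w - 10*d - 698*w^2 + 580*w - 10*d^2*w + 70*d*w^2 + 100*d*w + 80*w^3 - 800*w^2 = d^2 - 13*d + 80*w^3 + w^2*(70*d - 1498) + w*(-10*d^2 + 123*d + 1049) - 90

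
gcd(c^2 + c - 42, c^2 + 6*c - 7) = c + 7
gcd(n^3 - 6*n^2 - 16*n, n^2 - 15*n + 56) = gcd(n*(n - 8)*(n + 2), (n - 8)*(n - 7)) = n - 8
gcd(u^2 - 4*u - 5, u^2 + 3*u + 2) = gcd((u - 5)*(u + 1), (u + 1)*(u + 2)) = u + 1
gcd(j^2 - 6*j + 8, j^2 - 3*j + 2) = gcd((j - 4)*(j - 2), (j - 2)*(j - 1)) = j - 2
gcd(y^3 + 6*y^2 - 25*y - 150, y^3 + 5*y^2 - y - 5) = y + 5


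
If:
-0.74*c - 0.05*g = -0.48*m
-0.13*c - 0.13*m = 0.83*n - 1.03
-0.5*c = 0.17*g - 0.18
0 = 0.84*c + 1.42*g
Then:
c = 0.45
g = -0.27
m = 0.67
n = 1.07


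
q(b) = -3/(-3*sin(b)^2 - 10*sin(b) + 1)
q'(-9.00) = 0.97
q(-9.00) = -0.65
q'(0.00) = -30.00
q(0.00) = -3.00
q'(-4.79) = -0.03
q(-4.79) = 0.25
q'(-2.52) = 0.47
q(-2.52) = -0.52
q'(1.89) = 0.12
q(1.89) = 0.27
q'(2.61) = 1.44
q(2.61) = 0.62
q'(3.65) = 0.70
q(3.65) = -0.58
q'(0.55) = -1.32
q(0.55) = 0.59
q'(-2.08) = 0.13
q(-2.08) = -0.40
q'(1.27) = -0.11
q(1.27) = 0.27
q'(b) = -3*(6*sin(b)*cos(b) + 10*cos(b))/(-3*sin(b)^2 - 10*sin(b) + 1)^2 = -6*(3*sin(b) + 5)*cos(b)/(3*sin(b)^2 + 10*sin(b) - 1)^2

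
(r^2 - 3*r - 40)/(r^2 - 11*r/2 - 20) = 2*(r + 5)/(2*r + 5)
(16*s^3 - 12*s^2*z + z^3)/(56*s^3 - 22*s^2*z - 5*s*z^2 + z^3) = (-2*s + z)/(-7*s + z)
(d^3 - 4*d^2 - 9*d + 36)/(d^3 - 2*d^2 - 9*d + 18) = (d - 4)/(d - 2)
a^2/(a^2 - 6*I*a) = a/(a - 6*I)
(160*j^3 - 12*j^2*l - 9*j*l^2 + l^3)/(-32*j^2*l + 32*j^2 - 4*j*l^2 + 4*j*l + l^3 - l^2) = (-5*j + l)/(l - 1)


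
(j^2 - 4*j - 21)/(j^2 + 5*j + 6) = (j - 7)/(j + 2)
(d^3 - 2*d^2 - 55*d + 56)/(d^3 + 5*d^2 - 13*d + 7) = (d - 8)/(d - 1)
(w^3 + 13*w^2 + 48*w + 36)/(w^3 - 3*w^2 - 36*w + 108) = (w^2 + 7*w + 6)/(w^2 - 9*w + 18)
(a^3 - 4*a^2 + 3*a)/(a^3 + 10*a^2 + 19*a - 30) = a*(a - 3)/(a^2 + 11*a + 30)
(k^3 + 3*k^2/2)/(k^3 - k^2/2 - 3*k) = k/(k - 2)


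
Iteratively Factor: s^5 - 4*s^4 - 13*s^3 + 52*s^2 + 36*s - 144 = (s - 3)*(s^4 - s^3 - 16*s^2 + 4*s + 48) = (s - 3)*(s + 3)*(s^3 - 4*s^2 - 4*s + 16) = (s - 3)*(s - 2)*(s + 3)*(s^2 - 2*s - 8) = (s - 4)*(s - 3)*(s - 2)*(s + 3)*(s + 2)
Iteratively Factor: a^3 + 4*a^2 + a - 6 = (a + 2)*(a^2 + 2*a - 3) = (a - 1)*(a + 2)*(a + 3)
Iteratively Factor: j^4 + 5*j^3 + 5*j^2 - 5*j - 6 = (j + 3)*(j^3 + 2*j^2 - j - 2) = (j + 2)*(j + 3)*(j^2 - 1) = (j + 1)*(j + 2)*(j + 3)*(j - 1)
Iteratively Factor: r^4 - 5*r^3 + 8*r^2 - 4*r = (r - 2)*(r^3 - 3*r^2 + 2*r) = (r - 2)^2*(r^2 - r) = r*(r - 2)^2*(r - 1)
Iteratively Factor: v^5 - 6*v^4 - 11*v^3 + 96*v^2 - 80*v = (v + 4)*(v^4 - 10*v^3 + 29*v^2 - 20*v) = (v - 1)*(v + 4)*(v^3 - 9*v^2 + 20*v) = (v - 4)*(v - 1)*(v + 4)*(v^2 - 5*v) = v*(v - 4)*(v - 1)*(v + 4)*(v - 5)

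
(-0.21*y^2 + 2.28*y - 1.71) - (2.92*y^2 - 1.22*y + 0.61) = -3.13*y^2 + 3.5*y - 2.32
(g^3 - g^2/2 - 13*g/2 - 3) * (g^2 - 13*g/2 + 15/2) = g^5 - 7*g^4 + 17*g^3/4 + 71*g^2/2 - 117*g/4 - 45/2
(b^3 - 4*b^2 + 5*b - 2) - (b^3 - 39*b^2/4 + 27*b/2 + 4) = 23*b^2/4 - 17*b/2 - 6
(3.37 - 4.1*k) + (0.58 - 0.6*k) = 3.95 - 4.7*k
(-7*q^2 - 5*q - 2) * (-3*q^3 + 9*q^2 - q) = 21*q^5 - 48*q^4 - 32*q^3 - 13*q^2 + 2*q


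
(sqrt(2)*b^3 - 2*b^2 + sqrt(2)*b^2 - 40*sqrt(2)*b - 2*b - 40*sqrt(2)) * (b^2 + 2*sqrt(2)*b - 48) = sqrt(2)*b^5 + sqrt(2)*b^4 + 2*b^4 - 92*sqrt(2)*b^3 + 2*b^3 - 92*sqrt(2)*b^2 - 64*b^2 - 64*b + 1920*sqrt(2)*b + 1920*sqrt(2)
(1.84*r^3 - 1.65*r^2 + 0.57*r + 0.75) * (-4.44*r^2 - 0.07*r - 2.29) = -8.1696*r^5 + 7.1972*r^4 - 6.6289*r^3 + 0.4086*r^2 - 1.3578*r - 1.7175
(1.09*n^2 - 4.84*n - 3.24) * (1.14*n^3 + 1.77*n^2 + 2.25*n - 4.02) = 1.2426*n^5 - 3.5883*n^4 - 9.8079*n^3 - 21.0066*n^2 + 12.1668*n + 13.0248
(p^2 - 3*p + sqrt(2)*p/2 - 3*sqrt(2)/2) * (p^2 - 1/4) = p^4 - 3*p^3 + sqrt(2)*p^3/2 - 3*sqrt(2)*p^2/2 - p^2/4 - sqrt(2)*p/8 + 3*p/4 + 3*sqrt(2)/8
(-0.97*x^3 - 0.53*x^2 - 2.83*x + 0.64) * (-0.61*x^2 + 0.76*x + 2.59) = 0.5917*x^5 - 0.4139*x^4 - 1.1888*x^3 - 3.9139*x^2 - 6.8433*x + 1.6576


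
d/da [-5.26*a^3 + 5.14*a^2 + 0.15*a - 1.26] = -15.78*a^2 + 10.28*a + 0.15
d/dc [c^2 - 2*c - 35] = 2*c - 2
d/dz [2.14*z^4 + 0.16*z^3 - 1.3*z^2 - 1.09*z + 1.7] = 8.56*z^3 + 0.48*z^2 - 2.6*z - 1.09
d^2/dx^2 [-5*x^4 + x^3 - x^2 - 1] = -60*x^2 + 6*x - 2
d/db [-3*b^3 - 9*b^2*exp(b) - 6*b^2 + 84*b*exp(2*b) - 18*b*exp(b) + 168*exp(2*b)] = -9*b^2*exp(b) - 9*b^2 + 168*b*exp(2*b) - 36*b*exp(b) - 12*b + 420*exp(2*b) - 18*exp(b)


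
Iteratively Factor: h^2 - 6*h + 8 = (h - 2)*(h - 4)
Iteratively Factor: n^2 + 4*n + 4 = (n + 2)*(n + 2)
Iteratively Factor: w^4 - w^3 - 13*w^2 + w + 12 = (w + 1)*(w^3 - 2*w^2 - 11*w + 12) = (w + 1)*(w + 3)*(w^2 - 5*w + 4) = (w - 1)*(w + 1)*(w + 3)*(w - 4)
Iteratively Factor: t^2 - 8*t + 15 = (t - 3)*(t - 5)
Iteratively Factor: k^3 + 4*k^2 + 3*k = (k + 3)*(k^2 + k) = (k + 1)*(k + 3)*(k)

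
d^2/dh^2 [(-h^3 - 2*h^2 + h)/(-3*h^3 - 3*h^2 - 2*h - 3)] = 2*(9*h^6 - 45*h^5 - 117*h^4 - 146*h^3 + 18*h^2 + 54*h + 24)/(27*h^9 + 81*h^8 + 135*h^7 + 216*h^6 + 252*h^5 + 225*h^4 + 197*h^3 + 117*h^2 + 54*h + 27)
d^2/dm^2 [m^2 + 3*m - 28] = 2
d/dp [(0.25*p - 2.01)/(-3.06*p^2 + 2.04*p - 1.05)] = (0.765*p^2 - 12.3012*p + 3.8379)/(9.3636*p^4 - 12.4848*p^3 + 10.5876*p^2 - 4.284*p + 1.1025)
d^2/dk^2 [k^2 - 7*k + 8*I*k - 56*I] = 2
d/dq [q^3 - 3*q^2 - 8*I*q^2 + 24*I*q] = 3*q^2 - 6*q - 16*I*q + 24*I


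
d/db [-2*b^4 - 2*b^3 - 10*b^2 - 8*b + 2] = -8*b^3 - 6*b^2 - 20*b - 8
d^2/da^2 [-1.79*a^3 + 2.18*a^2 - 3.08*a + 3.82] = 4.36 - 10.74*a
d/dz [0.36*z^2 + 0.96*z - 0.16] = 0.72*z + 0.96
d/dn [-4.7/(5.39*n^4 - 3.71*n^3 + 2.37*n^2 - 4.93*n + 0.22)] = (101.332*n^3 - 52.311*n^2 + 22.278*n - 23.171)/(5.39*n^4 - 3.71*n^3 + 2.37*n^2 - 4.93*n + 0.22)^2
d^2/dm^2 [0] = 0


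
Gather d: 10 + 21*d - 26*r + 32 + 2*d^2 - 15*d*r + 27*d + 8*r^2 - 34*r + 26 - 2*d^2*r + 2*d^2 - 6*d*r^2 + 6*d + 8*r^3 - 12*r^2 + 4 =d^2*(4 - 2*r) + d*(-6*r^2 - 15*r + 54) + 8*r^3 - 4*r^2 - 60*r + 72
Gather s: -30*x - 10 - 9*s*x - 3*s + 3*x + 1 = s*(-9*x - 3) - 27*x - 9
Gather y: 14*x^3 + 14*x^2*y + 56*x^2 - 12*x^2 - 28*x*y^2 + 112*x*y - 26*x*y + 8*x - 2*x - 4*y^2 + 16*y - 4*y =14*x^3 + 44*x^2 + 6*x + y^2*(-28*x - 4) + y*(14*x^2 + 86*x + 12)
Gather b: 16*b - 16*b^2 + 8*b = -16*b^2 + 24*b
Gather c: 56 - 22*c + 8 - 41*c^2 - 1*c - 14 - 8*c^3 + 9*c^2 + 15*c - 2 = -8*c^3 - 32*c^2 - 8*c + 48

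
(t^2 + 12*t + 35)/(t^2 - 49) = (t + 5)/(t - 7)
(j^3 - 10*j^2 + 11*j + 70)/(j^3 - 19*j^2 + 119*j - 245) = (j + 2)/(j - 7)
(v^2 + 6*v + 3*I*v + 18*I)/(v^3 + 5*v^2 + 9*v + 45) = (v + 6)/(v^2 + v*(5 - 3*I) - 15*I)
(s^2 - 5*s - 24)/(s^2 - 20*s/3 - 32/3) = 3*(s + 3)/(3*s + 4)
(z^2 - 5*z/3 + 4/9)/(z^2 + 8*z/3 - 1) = (z - 4/3)/(z + 3)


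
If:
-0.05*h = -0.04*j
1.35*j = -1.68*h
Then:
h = 0.00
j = 0.00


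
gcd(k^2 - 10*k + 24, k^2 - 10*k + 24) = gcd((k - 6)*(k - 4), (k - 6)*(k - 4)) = k^2 - 10*k + 24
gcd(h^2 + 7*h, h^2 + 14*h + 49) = h + 7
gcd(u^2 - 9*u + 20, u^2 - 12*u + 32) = u - 4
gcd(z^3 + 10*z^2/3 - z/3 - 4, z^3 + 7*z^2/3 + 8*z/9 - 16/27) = z + 4/3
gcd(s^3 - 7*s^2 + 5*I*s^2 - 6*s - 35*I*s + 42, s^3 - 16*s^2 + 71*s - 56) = s - 7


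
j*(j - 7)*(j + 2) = j^3 - 5*j^2 - 14*j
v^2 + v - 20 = (v - 4)*(v + 5)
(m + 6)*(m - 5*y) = m^2 - 5*m*y + 6*m - 30*y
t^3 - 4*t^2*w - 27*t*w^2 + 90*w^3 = (t - 6*w)*(t - 3*w)*(t + 5*w)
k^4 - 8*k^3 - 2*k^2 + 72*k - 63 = (k - 7)*(k - 3)*(k - 1)*(k + 3)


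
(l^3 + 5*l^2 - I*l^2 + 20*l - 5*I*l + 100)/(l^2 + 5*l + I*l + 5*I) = (l^2 - I*l + 20)/(l + I)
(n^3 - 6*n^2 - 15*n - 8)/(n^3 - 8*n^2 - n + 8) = (n + 1)/(n - 1)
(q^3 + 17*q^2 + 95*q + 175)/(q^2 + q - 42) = (q^2 + 10*q + 25)/(q - 6)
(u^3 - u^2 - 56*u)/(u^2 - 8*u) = u + 7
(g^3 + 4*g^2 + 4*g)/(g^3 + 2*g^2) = (g + 2)/g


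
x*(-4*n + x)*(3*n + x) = -12*n^2*x - n*x^2 + x^3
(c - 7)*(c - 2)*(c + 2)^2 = c^4 - 5*c^3 - 18*c^2 + 20*c + 56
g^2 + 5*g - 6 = (g - 1)*(g + 6)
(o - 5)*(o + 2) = o^2 - 3*o - 10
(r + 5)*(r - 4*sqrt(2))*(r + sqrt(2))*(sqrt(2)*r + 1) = sqrt(2)*r^4 - 5*r^3 + 5*sqrt(2)*r^3 - 25*r^2 - 11*sqrt(2)*r^2 - 55*sqrt(2)*r - 8*r - 40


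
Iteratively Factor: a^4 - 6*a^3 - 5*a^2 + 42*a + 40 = (a - 5)*(a^3 - a^2 - 10*a - 8) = (a - 5)*(a - 4)*(a^2 + 3*a + 2) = (a - 5)*(a - 4)*(a + 1)*(a + 2)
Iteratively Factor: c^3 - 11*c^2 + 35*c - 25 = (c - 5)*(c^2 - 6*c + 5) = (c - 5)*(c - 1)*(c - 5)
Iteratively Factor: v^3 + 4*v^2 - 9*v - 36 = (v + 4)*(v^2 - 9) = (v - 3)*(v + 4)*(v + 3)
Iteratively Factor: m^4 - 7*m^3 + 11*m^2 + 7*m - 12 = (m - 4)*(m^3 - 3*m^2 - m + 3) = (m - 4)*(m + 1)*(m^2 - 4*m + 3) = (m - 4)*(m - 3)*(m + 1)*(m - 1)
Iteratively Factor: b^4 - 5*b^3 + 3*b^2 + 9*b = (b)*(b^3 - 5*b^2 + 3*b + 9) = b*(b - 3)*(b^2 - 2*b - 3) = b*(b - 3)^2*(b + 1)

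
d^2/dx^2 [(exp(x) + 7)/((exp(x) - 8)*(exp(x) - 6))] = (exp(4*x) + 42*exp(3*x) - 582*exp(2*x) + 700*exp(x) + 7008)*exp(x)/(exp(6*x) - 42*exp(5*x) + 732*exp(4*x) - 6776*exp(3*x) + 35136*exp(2*x) - 96768*exp(x) + 110592)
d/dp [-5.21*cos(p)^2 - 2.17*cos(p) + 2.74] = (10.42*cos(p) + 2.17)*sin(p)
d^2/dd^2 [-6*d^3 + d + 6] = -36*d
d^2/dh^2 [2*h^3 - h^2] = 12*h - 2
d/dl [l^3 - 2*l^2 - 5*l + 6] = 3*l^2 - 4*l - 5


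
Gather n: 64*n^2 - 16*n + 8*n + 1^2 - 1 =64*n^2 - 8*n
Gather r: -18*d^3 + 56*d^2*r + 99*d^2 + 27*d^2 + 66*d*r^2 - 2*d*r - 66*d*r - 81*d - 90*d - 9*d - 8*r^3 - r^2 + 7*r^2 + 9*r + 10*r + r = -18*d^3 + 126*d^2 - 180*d - 8*r^3 + r^2*(66*d + 6) + r*(56*d^2 - 68*d + 20)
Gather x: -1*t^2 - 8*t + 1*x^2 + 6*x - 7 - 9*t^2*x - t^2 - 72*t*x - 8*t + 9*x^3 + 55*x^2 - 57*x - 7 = -2*t^2 - 16*t + 9*x^3 + 56*x^2 + x*(-9*t^2 - 72*t - 51) - 14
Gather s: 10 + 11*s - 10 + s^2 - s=s^2 + 10*s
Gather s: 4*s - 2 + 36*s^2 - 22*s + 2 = 36*s^2 - 18*s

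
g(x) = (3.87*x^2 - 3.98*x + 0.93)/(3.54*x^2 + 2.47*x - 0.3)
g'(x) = (-7.08*x - 2.47)*(3.87*x^2 - 3.98*x + 0.93)/(3.54*x^2 + 2.47*x - 0.3)^2 + (7.74*x - 3.98)/(3.54*x^2 + 2.47*x - 0.3) = (23.6481*x^2 - 8.9064*x - 1.1031)/(12.5316*x^4 + 17.4876*x^3 + 3.9769*x^2 - 1.482*x + 0.09)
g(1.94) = 0.44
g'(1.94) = 0.22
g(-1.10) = 7.89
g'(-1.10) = 23.26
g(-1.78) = 3.11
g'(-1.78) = 2.11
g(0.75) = 0.03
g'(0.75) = 0.44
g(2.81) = 0.59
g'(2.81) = 0.13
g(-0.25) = -3.11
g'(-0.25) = 5.37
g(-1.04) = 9.64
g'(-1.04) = 36.60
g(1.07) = 0.17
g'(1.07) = 0.40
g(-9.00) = 1.33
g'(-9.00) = 0.03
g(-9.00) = 1.33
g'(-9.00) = 0.03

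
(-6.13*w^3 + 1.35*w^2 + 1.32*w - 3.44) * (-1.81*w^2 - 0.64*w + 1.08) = 11.0953*w^5 + 1.4797*w^4 - 9.8736*w^3 + 6.8396*w^2 + 3.6272*w - 3.7152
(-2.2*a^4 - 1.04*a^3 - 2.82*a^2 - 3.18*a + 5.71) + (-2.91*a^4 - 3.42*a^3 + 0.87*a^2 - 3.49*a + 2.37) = -5.11*a^4 - 4.46*a^3 - 1.95*a^2 - 6.67*a + 8.08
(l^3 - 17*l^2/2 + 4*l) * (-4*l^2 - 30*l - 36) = -4*l^5 + 4*l^4 + 203*l^3 + 186*l^2 - 144*l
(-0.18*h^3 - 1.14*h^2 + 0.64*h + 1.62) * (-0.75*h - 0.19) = 0.135*h^4 + 0.8892*h^3 - 0.2634*h^2 - 1.3366*h - 0.3078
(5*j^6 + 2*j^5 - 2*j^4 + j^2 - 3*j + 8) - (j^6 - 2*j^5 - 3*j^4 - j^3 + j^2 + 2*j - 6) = 4*j^6 + 4*j^5 + j^4 + j^3 - 5*j + 14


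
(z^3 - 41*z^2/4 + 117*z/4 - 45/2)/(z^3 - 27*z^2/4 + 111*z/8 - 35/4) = 2*(z^2 - 9*z + 18)/(2*z^2 - 11*z + 14)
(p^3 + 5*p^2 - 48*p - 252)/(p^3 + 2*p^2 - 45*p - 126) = (p + 6)/(p + 3)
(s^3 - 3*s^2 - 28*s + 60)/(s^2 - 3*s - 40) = (s^2 - 8*s + 12)/(s - 8)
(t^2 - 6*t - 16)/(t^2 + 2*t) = (t - 8)/t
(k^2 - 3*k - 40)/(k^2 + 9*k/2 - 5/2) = 2*(k - 8)/(2*k - 1)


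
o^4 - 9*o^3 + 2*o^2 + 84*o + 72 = (o - 6)^2*(o + 1)*(o + 2)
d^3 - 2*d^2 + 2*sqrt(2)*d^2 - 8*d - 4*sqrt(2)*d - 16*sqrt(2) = (d - 4)*(d + 2)*(d + 2*sqrt(2))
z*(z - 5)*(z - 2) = z^3 - 7*z^2 + 10*z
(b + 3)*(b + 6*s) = b^2 + 6*b*s + 3*b + 18*s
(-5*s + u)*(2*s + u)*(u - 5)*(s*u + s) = -10*s^3*u^2 + 40*s^3*u + 50*s^3 - 3*s^2*u^3 + 12*s^2*u^2 + 15*s^2*u + s*u^4 - 4*s*u^3 - 5*s*u^2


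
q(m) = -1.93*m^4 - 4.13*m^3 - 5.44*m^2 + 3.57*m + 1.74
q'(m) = -7.72*m^3 - 12.39*m^2 - 10.88*m + 3.57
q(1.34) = -19.40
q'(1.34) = -51.83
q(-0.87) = -3.87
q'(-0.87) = 8.74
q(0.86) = -2.90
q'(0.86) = -19.86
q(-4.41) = -495.57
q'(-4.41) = 472.70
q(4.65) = -1416.87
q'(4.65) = -1091.13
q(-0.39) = -0.28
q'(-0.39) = 6.39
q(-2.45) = -48.46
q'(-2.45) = 69.39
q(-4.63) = -608.41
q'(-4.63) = 554.57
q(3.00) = -304.35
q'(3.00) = -349.02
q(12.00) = -47895.90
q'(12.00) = -15251.31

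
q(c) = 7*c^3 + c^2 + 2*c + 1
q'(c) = 21*c^2 + 2*c + 2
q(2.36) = 103.30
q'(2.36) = 123.68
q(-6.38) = -1788.91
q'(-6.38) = 844.03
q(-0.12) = 0.76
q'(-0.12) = 2.06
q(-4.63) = -681.59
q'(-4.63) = 442.91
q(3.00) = 205.00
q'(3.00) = 197.00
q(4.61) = 717.28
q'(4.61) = 457.51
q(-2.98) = -181.32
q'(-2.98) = 182.53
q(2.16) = 80.53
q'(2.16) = 104.30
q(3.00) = 205.00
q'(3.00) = 197.00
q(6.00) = 1561.00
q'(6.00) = 770.00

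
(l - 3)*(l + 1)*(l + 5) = l^3 + 3*l^2 - 13*l - 15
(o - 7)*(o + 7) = o^2 - 49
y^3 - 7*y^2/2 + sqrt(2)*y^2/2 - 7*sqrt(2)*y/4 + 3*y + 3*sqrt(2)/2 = (y - 2)*(y - 3/2)*(y + sqrt(2)/2)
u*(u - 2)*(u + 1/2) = u^3 - 3*u^2/2 - u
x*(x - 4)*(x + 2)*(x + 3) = x^4 + x^3 - 14*x^2 - 24*x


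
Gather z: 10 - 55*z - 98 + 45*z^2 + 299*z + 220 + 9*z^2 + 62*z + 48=54*z^2 + 306*z + 180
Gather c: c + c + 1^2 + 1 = 2*c + 2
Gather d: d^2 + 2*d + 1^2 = d^2 + 2*d + 1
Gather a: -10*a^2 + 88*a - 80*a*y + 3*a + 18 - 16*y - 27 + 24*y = -10*a^2 + a*(91 - 80*y) + 8*y - 9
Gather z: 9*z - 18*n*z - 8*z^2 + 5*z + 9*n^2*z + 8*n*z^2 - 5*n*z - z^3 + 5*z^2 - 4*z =-z^3 + z^2*(8*n - 3) + z*(9*n^2 - 23*n + 10)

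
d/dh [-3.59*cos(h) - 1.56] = 3.59*sin(h)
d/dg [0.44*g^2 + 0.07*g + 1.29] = 0.88*g + 0.07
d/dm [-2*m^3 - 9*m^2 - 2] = 6*m*(-m - 3)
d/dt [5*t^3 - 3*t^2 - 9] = 3*t*(5*t - 2)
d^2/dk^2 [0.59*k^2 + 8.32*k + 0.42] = 1.18000000000000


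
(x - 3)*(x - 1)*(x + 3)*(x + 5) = x^4 + 4*x^3 - 14*x^2 - 36*x + 45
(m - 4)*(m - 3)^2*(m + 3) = m^4 - 7*m^3 + 3*m^2 + 63*m - 108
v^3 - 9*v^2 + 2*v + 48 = (v - 8)*(v - 3)*(v + 2)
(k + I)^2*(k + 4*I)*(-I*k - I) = -I*k^4 + 6*k^3 - I*k^3 + 6*k^2 + 9*I*k^2 - 4*k + 9*I*k - 4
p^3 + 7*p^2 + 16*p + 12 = (p + 2)^2*(p + 3)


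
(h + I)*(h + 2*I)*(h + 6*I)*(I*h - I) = I*h^4 - 9*h^3 - I*h^3 + 9*h^2 - 20*I*h^2 + 12*h + 20*I*h - 12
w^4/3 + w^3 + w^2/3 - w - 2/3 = (w/3 + 1/3)*(w - 1)*(w + 1)*(w + 2)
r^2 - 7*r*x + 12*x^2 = (r - 4*x)*(r - 3*x)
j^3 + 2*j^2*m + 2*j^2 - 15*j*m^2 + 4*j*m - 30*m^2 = (j + 2)*(j - 3*m)*(j + 5*m)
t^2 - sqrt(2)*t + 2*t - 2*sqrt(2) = (t + 2)*(t - sqrt(2))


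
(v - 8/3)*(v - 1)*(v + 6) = v^3 + 7*v^2/3 - 58*v/3 + 16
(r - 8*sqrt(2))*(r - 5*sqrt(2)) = r^2 - 13*sqrt(2)*r + 80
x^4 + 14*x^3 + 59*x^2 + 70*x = x*(x + 2)*(x + 5)*(x + 7)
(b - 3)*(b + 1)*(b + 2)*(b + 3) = b^4 + 3*b^3 - 7*b^2 - 27*b - 18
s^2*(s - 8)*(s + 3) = s^4 - 5*s^3 - 24*s^2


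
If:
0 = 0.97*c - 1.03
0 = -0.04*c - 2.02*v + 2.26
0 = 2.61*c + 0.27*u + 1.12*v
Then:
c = 1.06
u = -14.82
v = 1.10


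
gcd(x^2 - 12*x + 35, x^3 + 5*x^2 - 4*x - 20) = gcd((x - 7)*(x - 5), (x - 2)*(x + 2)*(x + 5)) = 1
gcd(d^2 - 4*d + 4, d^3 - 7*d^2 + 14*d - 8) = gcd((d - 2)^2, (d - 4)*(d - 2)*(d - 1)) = d - 2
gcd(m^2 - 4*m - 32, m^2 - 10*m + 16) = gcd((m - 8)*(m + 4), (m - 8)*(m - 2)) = m - 8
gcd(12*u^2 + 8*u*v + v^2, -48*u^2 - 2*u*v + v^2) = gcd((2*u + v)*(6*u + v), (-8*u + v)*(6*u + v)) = 6*u + v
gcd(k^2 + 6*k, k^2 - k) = k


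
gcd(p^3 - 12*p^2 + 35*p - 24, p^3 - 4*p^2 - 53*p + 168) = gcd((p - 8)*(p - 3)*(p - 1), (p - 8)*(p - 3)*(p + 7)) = p^2 - 11*p + 24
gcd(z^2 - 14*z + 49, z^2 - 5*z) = 1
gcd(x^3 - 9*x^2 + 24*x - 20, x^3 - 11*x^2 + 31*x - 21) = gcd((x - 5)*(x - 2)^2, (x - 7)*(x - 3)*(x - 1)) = 1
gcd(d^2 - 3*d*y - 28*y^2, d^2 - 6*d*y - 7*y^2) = -d + 7*y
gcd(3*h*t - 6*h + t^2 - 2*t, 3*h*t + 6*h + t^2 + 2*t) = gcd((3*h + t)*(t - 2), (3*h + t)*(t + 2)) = 3*h + t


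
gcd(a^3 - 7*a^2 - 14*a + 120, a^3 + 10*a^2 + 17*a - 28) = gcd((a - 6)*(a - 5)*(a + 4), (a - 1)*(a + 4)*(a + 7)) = a + 4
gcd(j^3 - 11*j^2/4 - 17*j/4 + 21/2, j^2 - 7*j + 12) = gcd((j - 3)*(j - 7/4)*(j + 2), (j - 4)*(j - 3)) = j - 3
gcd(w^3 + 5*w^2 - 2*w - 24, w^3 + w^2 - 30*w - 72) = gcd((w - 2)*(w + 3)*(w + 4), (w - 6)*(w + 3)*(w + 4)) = w^2 + 7*w + 12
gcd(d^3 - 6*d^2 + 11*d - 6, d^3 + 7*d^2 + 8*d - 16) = d - 1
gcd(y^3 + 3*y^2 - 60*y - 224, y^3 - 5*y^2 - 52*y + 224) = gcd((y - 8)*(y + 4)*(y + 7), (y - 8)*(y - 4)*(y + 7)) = y^2 - y - 56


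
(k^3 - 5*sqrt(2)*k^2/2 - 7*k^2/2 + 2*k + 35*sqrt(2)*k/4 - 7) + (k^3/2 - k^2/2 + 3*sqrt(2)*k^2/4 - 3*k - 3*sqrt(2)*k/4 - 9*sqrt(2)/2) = 3*k^3/2 - 4*k^2 - 7*sqrt(2)*k^2/4 - k + 8*sqrt(2)*k - 7 - 9*sqrt(2)/2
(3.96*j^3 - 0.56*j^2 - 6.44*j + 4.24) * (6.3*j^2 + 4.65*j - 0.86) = 24.948*j^5 + 14.886*j^4 - 46.5816*j^3 - 2.75240000000001*j^2 + 25.2544*j - 3.6464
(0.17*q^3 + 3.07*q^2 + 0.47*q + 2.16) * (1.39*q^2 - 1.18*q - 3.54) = 0.2363*q^5 + 4.0667*q^4 - 3.5711*q^3 - 8.42*q^2 - 4.2126*q - 7.6464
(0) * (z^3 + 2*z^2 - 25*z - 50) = 0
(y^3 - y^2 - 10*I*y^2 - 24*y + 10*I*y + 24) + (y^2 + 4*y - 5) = y^3 - 10*I*y^2 - 20*y + 10*I*y + 19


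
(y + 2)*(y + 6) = y^2 + 8*y + 12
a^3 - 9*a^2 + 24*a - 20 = (a - 5)*(a - 2)^2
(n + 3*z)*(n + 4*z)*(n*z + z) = n^3*z + 7*n^2*z^2 + n^2*z + 12*n*z^3 + 7*n*z^2 + 12*z^3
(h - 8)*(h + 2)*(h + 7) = h^3 + h^2 - 58*h - 112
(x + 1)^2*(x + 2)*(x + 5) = x^4 + 9*x^3 + 25*x^2 + 27*x + 10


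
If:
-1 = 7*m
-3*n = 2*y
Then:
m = -1/7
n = -2*y/3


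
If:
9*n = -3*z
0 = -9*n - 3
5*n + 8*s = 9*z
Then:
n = -1/3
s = 4/3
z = 1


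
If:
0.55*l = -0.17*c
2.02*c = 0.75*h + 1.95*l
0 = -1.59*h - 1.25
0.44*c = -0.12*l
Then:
No Solution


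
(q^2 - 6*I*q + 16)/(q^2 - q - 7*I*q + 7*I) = (q^2 - 6*I*q + 16)/(q^2 - q - 7*I*q + 7*I)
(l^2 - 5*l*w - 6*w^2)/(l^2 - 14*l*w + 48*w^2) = (-l - w)/(-l + 8*w)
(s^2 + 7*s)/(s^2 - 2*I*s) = (s + 7)/(s - 2*I)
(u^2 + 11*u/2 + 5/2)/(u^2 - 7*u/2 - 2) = (u + 5)/(u - 4)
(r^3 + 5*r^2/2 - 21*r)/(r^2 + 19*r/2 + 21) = r*(2*r - 7)/(2*r + 7)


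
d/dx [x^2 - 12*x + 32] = 2*x - 12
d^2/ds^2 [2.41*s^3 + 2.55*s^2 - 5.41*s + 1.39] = 14.46*s + 5.1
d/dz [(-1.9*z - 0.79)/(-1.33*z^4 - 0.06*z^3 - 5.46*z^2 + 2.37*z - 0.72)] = (-7.581*z^4 - 4.4308*z^3 - 10.5162*z^2 - 8.6268*z + 3.2403)/(1.7689*z^8 + 0.1596*z^7 + 14.5272*z^6 - 5.649*z^5 + 31.4424*z^4 - 25.794*z^3 + 13.4793*z^2 - 3.4128*z + 0.5184)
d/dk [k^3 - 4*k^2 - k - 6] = 3*k^2 - 8*k - 1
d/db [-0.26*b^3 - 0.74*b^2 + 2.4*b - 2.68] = -0.78*b^2 - 1.48*b + 2.4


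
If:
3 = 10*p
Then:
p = 3/10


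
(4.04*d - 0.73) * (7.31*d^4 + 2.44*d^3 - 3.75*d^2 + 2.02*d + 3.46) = 29.5324*d^5 + 4.5213*d^4 - 16.9312*d^3 + 10.8983*d^2 + 12.5038*d - 2.5258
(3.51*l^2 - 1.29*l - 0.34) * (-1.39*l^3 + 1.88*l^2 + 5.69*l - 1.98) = -4.8789*l^5 + 8.3919*l^4 + 18.0193*l^3 - 14.9291*l^2 + 0.6196*l + 0.6732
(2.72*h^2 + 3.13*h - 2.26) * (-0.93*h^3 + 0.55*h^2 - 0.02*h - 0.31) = -2.5296*h^5 - 1.4149*h^4 + 3.7689*h^3 - 2.1488*h^2 - 0.9251*h + 0.7006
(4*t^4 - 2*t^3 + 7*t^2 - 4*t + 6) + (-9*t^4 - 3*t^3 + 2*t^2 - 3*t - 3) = -5*t^4 - 5*t^3 + 9*t^2 - 7*t + 3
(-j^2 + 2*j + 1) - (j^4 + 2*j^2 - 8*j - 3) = -j^4 - 3*j^2 + 10*j + 4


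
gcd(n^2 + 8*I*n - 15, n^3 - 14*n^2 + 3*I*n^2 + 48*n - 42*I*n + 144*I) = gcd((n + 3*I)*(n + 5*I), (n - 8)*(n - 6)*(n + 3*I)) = n + 3*I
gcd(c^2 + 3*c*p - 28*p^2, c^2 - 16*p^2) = -c + 4*p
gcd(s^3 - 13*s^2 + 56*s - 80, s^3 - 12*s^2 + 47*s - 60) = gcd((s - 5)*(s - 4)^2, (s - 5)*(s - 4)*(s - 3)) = s^2 - 9*s + 20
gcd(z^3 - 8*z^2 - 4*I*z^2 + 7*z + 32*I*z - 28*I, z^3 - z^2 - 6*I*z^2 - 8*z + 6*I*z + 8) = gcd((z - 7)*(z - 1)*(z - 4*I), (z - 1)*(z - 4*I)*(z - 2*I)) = z^2 + z*(-1 - 4*I) + 4*I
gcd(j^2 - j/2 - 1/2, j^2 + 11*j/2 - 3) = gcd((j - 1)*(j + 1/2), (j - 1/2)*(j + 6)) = 1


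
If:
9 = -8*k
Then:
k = -9/8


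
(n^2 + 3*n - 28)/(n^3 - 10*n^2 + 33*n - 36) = (n + 7)/(n^2 - 6*n + 9)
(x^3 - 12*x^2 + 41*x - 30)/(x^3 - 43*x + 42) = (x - 5)/(x + 7)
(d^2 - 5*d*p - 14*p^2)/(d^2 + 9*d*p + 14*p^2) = (d - 7*p)/(d + 7*p)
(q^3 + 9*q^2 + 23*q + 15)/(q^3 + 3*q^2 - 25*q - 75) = (q + 1)/(q - 5)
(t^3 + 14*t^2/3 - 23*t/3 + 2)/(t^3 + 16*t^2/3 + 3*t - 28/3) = (3*t^2 + 17*t - 6)/(3*t^2 + 19*t + 28)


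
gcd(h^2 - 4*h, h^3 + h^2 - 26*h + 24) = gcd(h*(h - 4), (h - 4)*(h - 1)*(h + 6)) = h - 4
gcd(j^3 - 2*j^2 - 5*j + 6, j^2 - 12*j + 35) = 1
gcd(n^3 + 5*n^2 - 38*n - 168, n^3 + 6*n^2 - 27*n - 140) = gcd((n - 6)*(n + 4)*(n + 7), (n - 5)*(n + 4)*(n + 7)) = n^2 + 11*n + 28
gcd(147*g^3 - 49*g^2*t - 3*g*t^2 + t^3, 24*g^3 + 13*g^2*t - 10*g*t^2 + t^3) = -3*g + t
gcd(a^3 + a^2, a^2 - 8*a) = a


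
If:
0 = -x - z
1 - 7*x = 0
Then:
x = 1/7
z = -1/7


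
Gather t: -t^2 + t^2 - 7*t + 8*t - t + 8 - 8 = 0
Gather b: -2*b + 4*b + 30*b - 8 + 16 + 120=32*b + 128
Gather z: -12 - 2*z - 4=-2*z - 16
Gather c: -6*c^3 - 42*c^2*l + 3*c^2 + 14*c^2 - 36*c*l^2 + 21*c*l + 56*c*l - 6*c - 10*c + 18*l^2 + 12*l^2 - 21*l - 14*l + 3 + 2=-6*c^3 + c^2*(17 - 42*l) + c*(-36*l^2 + 77*l - 16) + 30*l^2 - 35*l + 5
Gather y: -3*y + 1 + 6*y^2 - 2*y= 6*y^2 - 5*y + 1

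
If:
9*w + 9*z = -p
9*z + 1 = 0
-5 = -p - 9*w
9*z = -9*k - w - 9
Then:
No Solution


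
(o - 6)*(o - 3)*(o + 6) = o^3 - 3*o^2 - 36*o + 108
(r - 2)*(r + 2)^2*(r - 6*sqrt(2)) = r^4 - 6*sqrt(2)*r^3 + 2*r^3 - 12*sqrt(2)*r^2 - 4*r^2 - 8*r + 24*sqrt(2)*r + 48*sqrt(2)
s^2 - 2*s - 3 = (s - 3)*(s + 1)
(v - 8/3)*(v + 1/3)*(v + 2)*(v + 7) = v^4 + 20*v^3/3 - 71*v^2/9 - 122*v/3 - 112/9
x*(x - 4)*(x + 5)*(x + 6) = x^4 + 7*x^3 - 14*x^2 - 120*x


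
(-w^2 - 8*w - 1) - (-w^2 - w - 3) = 2 - 7*w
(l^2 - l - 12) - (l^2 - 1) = -l - 11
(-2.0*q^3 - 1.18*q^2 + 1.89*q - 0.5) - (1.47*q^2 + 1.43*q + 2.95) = -2.0*q^3 - 2.65*q^2 + 0.46*q - 3.45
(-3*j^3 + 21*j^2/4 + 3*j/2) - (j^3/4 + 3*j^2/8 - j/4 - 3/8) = -13*j^3/4 + 39*j^2/8 + 7*j/4 + 3/8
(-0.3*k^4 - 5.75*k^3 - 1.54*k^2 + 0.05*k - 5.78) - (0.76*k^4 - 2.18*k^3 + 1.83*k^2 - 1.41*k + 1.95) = -1.06*k^4 - 3.57*k^3 - 3.37*k^2 + 1.46*k - 7.73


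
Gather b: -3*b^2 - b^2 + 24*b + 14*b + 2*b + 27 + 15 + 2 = -4*b^2 + 40*b + 44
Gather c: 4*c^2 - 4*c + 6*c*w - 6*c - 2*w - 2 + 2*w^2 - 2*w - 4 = 4*c^2 + c*(6*w - 10) + 2*w^2 - 4*w - 6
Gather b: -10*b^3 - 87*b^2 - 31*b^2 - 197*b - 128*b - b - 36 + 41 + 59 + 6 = -10*b^3 - 118*b^2 - 326*b + 70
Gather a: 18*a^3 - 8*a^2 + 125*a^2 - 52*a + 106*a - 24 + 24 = 18*a^3 + 117*a^2 + 54*a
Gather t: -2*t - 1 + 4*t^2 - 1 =4*t^2 - 2*t - 2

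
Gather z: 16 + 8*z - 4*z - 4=4*z + 12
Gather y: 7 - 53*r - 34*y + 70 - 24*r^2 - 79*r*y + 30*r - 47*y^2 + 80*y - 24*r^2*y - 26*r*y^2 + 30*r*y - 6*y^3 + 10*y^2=-24*r^2 - 23*r - 6*y^3 + y^2*(-26*r - 37) + y*(-24*r^2 - 49*r + 46) + 77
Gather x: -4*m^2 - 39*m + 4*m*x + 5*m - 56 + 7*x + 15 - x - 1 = -4*m^2 - 34*m + x*(4*m + 6) - 42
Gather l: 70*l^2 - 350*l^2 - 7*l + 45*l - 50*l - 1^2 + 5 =-280*l^2 - 12*l + 4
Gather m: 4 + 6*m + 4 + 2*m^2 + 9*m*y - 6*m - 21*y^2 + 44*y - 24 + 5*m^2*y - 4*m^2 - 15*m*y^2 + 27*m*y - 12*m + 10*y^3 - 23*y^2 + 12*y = m^2*(5*y - 2) + m*(-15*y^2 + 36*y - 12) + 10*y^3 - 44*y^2 + 56*y - 16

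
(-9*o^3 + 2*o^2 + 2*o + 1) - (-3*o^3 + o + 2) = -6*o^3 + 2*o^2 + o - 1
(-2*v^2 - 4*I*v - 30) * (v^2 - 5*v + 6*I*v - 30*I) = -2*v^4 + 10*v^3 - 16*I*v^3 - 6*v^2 + 80*I*v^2 + 30*v - 180*I*v + 900*I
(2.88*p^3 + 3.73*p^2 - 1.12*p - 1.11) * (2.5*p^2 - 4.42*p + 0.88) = 7.2*p^5 - 3.4046*p^4 - 16.7522*p^3 + 5.4578*p^2 + 3.9206*p - 0.9768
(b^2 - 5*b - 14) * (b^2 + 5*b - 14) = b^4 - 53*b^2 + 196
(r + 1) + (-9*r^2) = -9*r^2 + r + 1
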